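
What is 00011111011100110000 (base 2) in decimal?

Sum of powers of 2 for each 1-bit:
2^4 + 2^5 + 2^8 + 2^9 + 2^10 + 2^12 + 2^13 + 2^14 + 2^15 + 2^16
= 16 + 32 + 256 + 512 + 1024 + 4096 + 8192 + 16384 + 32768 + 65536
= 128816



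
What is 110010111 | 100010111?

OR: 1 when either bit is 1
  110010111
| 100010111
-----------
  110010111
Decimal: 407 | 279 = 407



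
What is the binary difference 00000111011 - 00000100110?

Method 1 - Direct subtraction (column by column from the right: bit − bit − borrow-in; if negative, add 2 and borrow 1 from the next column):
borrow: 00000001000
        00000111011
-       00000100110
-------------------
        00000010101

Method 2 - Add two's complement:
Two's complement of 00000100110: invert → 11111011001, add 1 → 11111011010
  00000111011
+ 11111011010
-------------
 100000010101  (end carry out of the top bit = 1)
Discarding the end carry: 00000010101
Decimal check:
  00000111011 = 32 + 16 + 8 + 2 + 1 = 59
  00000100110 = 32 + 4 + 2 = 38
  59 - 38 = 21, and 00000010101 = 16 + 4 + 1 = 21 ✓



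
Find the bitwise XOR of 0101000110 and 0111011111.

XOR: 1 when bits differ
  0101000110
^ 0111011111
------------
  0010011001
Decimal: 326 ^ 479 = 153



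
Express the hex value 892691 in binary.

Convert each hex digit to 4 bits:
  8 = 1000
  9 = 1001
  2 = 0010
  6 = 0110
  9 = 1001
  1 = 0001
Concatenate: 100010010010011010010001



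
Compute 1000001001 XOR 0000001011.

XOR: 1 when bits differ
  1000001001
^ 0000001011
------------
  1000000010
Decimal: 521 ^ 11 = 514



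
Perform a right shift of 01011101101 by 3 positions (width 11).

Original: 01011101101 (decimal 749)
Shift right by 3 positions
Drop the 3 low bits; fill with zeros on the left
Result: 00001011101 (decimal 93)
Equivalent: 749 >> 3 = 749 ÷ 2^3 = 93



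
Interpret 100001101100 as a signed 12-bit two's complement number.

Binary: 100001101100
Sign bit: 1 (negative)
Invert: 011110010011
Add 1:  011110010100
Magnitude: 011110010100 = 1024 + 512 + 256 + 128 + 16 + 4 = 1940
Value: -1940



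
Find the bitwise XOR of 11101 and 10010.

XOR: 1 when bits differ
  11101
^ 10010
-------
  01111
Decimal: 29 ^ 18 = 15



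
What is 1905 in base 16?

Using repeated division by 16 (digits 10–15 are A–F):
1905 ÷ 16 = 119 remainder 1
119 ÷ 16 = 7 remainder 7
7 ÷ 16 = 0 remainder 7
Reading remainders bottom to top: 771



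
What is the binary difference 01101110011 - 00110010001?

Method 1 - Direct subtraction (column by column from the right: bit − bit − borrow-in; if negative, add 2 and borrow 1 from the next column):
borrow: 01100000000
        01101110011
-       00110010001
-------------------
        00111100010

Method 2 - Add two's complement:
Two's complement of 00110010001: invert → 11001101110, add 1 → 11001101111
  01101110011
+ 11001101111
-------------
 100111100010  (end carry out of the top bit = 1)
Discarding the end carry: 00111100010
Decimal check:
  01101110011 = 512 + 256 + 64 + 32 + 16 + 2 + 1 = 883
  00110010001 = 256 + 128 + 16 + 1 = 401
  883 - 401 = 482, and 00111100010 = 256 + 128 + 64 + 32 + 2 = 482 ✓



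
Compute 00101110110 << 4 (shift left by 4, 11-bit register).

Original: 00101110110 (decimal 374)
Shift left by 4 positions
Append 4 zeros on the right and drop the 4 high bits that overflow the 11-bit width
Result: 11101100000 (decimal 1888)
Equivalent: 374 << 4 = 374 × 2^4 = 5984, truncated to 11 bits = 1888



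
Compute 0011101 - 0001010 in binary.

Method 1 - Direct subtraction (column by column from the right: bit − bit − borrow-in; if negative, add 2 and borrow 1 from the next column):
borrow: 0000100
        0011101
-       0001010
---------------
        0010011

Method 2 - Add two's complement:
Two's complement of 0001010: invert → 1110101, add 1 → 1110110
  0011101
+ 1110110
---------
 10010011  (end carry out of the top bit = 1)
Discarding the end carry: 0010011
Decimal check:
  0011101 = 16 + 8 + 4 + 1 = 29
  0001010 = 8 + 2 = 10
  29 - 10 = 19, and 0010011 = 16 + 2 + 1 = 19 ✓



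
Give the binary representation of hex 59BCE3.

Convert each hex digit to 4 bits:
  5 = 0101
  9 = 1001
  B = 1011
  C = 1100
  E = 1110
  3 = 0011
Concatenate: 010110011011110011100011



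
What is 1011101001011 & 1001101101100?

AND: 1 only when both bits are 1
  1011101001011
& 1001101101100
---------------
  1001101001000
Decimal: 5963 & 4972 = 4936



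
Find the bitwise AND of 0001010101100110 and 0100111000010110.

AND: 1 only when both bits are 1
  0001010101100110
& 0100111000010110
------------------
  0000010000000110
Decimal: 5478 & 19990 = 1030



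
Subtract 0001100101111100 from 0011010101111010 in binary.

Method 1 - Direct subtraction (column by column from the right: bit − bit − borrow-in; if negative, add 2 and borrow 1 from the next column):
borrow: 0011011111111000
        0011010101111010
-       0001100101111100
------------------------
        0001101111111110

Method 2 - Add two's complement:
Two's complement of 0001100101111100: invert → 1110011010000011, add 1 → 1110011010000100
  0011010101111010
+ 1110011010000100
------------------
 10001101111111110  (end carry out of the top bit = 1)
Discarding the end carry: 0001101111111110
Decimal check:
  0011010101111010 = 8192 + 4096 + 1024 + 256 + 64 + 32 + 16 + 8 + 2 = 13690
  0001100101111100 = 4096 + 2048 + 256 + 64 + 32 + 16 + 8 + 4 = 6524
  13690 - 6524 = 7166, and 0001101111111110 = 4096 + 2048 + 512 + 256 + 128 + 64 + 32 + 16 + 8 + 4 + 2 = 7166 ✓



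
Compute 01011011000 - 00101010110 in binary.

Method 1 - Direct subtraction (column by column from the right: bit − bit − borrow-in; if negative, add 2 and borrow 1 from the next column):
borrow: 01000001100
        01011011000
-       00101010110
-------------------
        00110000010

Method 2 - Add two's complement:
Two's complement of 00101010110: invert → 11010101001, add 1 → 11010101010
  01011011000
+ 11010101010
-------------
 100110000010  (end carry out of the top bit = 1)
Discarding the end carry: 00110000010
Decimal check:
  01011011000 = 512 + 128 + 64 + 16 + 8 = 728
  00101010110 = 256 + 64 + 16 + 4 + 2 = 342
  728 - 342 = 386, and 00110000010 = 256 + 128 + 2 = 386 ✓



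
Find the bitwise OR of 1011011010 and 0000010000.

OR: 1 when either bit is 1
  1011011010
| 0000010000
------------
  1011011010
Decimal: 730 | 16 = 730



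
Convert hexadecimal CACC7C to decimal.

Expand by place value (powers of 16):
Digit values: C = 12, A = 10
CACC7C = 12 × 16^5 + 10 × 16^4 + 12 × 16^3 + 12 × 16^2 + 7 × 16^1 + 12 × 16^0
= 12 × 1048576 + 10 × 65536 + 12 × 4096 + 12 × 256 + 7 × 16 + 12 × 1
= 12582912 + 655360 + 49152 + 3072 + 112 + 12
= 13290620



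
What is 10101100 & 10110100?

AND: 1 only when both bits are 1
  10101100
& 10110100
----------
  10100100
Decimal: 172 & 180 = 164



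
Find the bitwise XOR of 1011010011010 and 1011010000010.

XOR: 1 when bits differ
  1011010011010
^ 1011010000010
---------------
  0000000011000
Decimal: 5786 ^ 5762 = 24



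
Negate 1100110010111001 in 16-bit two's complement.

Original (sign bit 1, negative): 1100110010111001
Step 1 - Invert all bits: 0011001101000110
Step 2 - Add 1: 0011001101000111
Verification: 1100110010111001 + 0011001101000111 = 10000000000000000; discarding the end carry (carry out of the top bit) leaves the 16-bit value 0000000000000000, as required for x + (-x)



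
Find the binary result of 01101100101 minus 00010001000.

Method 1 - Direct subtraction (column by column from the right: bit − bit − borrow-in; if negative, add 2 and borrow 1 from the next column):
borrow: 00100110000
        01101100101
-       00010001000
-------------------
        01011011101

Method 2 - Add two's complement:
Two's complement of 00010001000: invert → 11101110111, add 1 → 11101111000
  01101100101
+ 11101111000
-------------
 101011011101  (end carry out of the top bit = 1)
Discarding the end carry: 01011011101
Decimal check:
  01101100101 = 512 + 256 + 64 + 32 + 4 + 1 = 869
  00010001000 = 128 + 8 = 136
  869 - 136 = 733, and 01011011101 = 512 + 128 + 64 + 16 + 8 + 4 + 1 = 733 ✓



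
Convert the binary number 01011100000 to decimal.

Sum of powers of 2 for each 1-bit:
2^5 + 2^6 + 2^7 + 2^9
= 32 + 64 + 128 + 512
= 736



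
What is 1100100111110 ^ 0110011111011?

XOR: 1 when bits differ
  1100100111110
^ 0110011111011
---------------
  1010111000101
Decimal: 6462 ^ 3323 = 5573



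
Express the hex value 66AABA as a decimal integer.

Expand by place value (powers of 16):
Digit values: A = 10, B = 11
66AABA = 6 × 16^5 + 6 × 16^4 + 10 × 16^3 + 10 × 16^2 + 11 × 16^1 + 10 × 16^0
= 6 × 1048576 + 6 × 65536 + 10 × 4096 + 10 × 256 + 11 × 16 + 10 × 1
= 6291456 + 393216 + 40960 + 2560 + 176 + 10
= 6728378



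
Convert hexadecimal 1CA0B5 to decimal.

Expand by place value (powers of 16):
Digit values: C = 12, A = 10, B = 11
1CA0B5 = 1 × 16^5 + 12 × 16^4 + 10 × 16^3 + 0 × 16^2 + 11 × 16^1 + 5 × 16^0
= 1 × 1048576 + 12 × 65536 + 10 × 4096 + 0 × 256 + 11 × 16 + 5 × 1
= 1048576 + 786432 + 40960 + 0 + 176 + 5
= 1876149



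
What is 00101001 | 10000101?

OR: 1 when either bit is 1
  00101001
| 10000101
----------
  10101101
Decimal: 41 | 133 = 173



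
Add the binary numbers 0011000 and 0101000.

Add column by column from the right: bit + bit + carry-in; write the sum mod 2, carry 1 when the sum is 2 or 3.
carry:  1110000
        0011000
+       0101000
---------------
       01000000
(the carry out of the leftmost column, 0, becomes the leading bit)
Decimal check:
  0011000 = 16 + 8 = 24
  0101000 = 32 + 8 = 40
  24 + 40 = 64, and 01000000 = 64 ✓



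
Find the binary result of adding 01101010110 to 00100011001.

Add column by column from the right: bit + bit + carry-in; write the sum mod 2, carry 1 when the sum is 2 or 3.
carry:  11000100000
        01101010110
+       00100011001
-------------------
       010001101111
(the carry out of the leftmost column, 0, becomes the leading bit)
Decimal check:
  01101010110 = 512 + 256 + 64 + 16 + 4 + 2 = 854
  00100011001 = 256 + 16 + 8 + 1 = 281
  854 + 281 = 1135, and 010001101111 = 1024 + 64 + 32 + 8 + 4 + 2 + 1 = 1135 ✓



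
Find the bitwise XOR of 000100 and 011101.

XOR: 1 when bits differ
  000100
^ 011101
--------
  011001
Decimal: 4 ^ 29 = 25



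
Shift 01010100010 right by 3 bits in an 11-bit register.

Original: 01010100010 (decimal 674)
Shift right by 3 positions
Drop the 3 low bits; fill with zeros on the left
Result: 00001010100 (decimal 84)
Equivalent: 674 >> 3 = 674 ÷ 2^3 = 84



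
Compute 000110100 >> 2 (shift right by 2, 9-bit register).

Original: 000110100 (decimal 52)
Shift right by 2 positions
Drop the 2 low bits; fill with zeros on the left
Result: 000001101 (decimal 13)
Equivalent: 52 >> 2 = 52 ÷ 2^2 = 13



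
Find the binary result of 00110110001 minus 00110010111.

Method 1 - Direct subtraction (column by column from the right: bit − bit − borrow-in; if negative, add 2 and borrow 1 from the next column):
borrow: 00000111100
        00110110001
-       00110010111
-------------------
        00000011010

Method 2 - Add two's complement:
Two's complement of 00110010111: invert → 11001101000, add 1 → 11001101001
  00110110001
+ 11001101001
-------------
 100000011010  (end carry out of the top bit = 1)
Discarding the end carry: 00000011010
Decimal check:
  00110110001 = 256 + 128 + 32 + 16 + 1 = 433
  00110010111 = 256 + 128 + 16 + 4 + 2 + 1 = 407
  433 - 407 = 26, and 00000011010 = 16 + 8 + 2 = 26 ✓



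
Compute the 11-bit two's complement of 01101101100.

Original: 01101101100
Step 1 - Invert all bits: 10010010011
Step 2 - Add 1: 10010010100
Verification: 01101101100 + 10010010100 = 100000000000; discarding the end carry (carry out of the top bit) leaves the 11-bit value 00000000000, as required for x + (-x)



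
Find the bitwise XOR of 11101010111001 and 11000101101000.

XOR: 1 when bits differ
  11101010111001
^ 11000101101000
----------------
  00101111010001
Decimal: 15033 ^ 12648 = 3025



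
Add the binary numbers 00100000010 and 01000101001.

Add column by column from the right: bit + bit + carry-in; write the sum mod 2, carry 1 when the sum is 2 or 3.
carry:  00000000000
        00100000010
+       01000101001
-------------------
       001100101011
(the carry out of the leftmost column, 0, becomes the leading bit)
Decimal check:
  00100000010 = 256 + 2 = 258
  01000101001 = 512 + 32 + 8 + 1 = 553
  258 + 553 = 811, and 001100101011 = 512 + 256 + 32 + 8 + 2 + 1 = 811 ✓



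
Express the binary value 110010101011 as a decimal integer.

Sum of powers of 2 for each 1-bit:
2^0 + 2^1 + 2^3 + 2^5 + 2^7 + 2^10 + 2^11
= 1 + 2 + 8 + 32 + 128 + 1024 + 2048
= 3243



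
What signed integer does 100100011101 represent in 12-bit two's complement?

Binary: 100100011101
Sign bit: 1 (negative)
Invert: 011011100010
Add 1:  011011100011
Magnitude: 011011100011 = 1024 + 512 + 128 + 64 + 32 + 2 + 1 = 1763
Value: -1763



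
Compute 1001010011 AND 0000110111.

AND: 1 only when both bits are 1
  1001010011
& 0000110111
------------
  0000010011
Decimal: 595 & 55 = 19



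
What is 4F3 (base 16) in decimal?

Expand by place value (powers of 16):
Digit values: F = 15
4F3 = 4 × 16^2 + 15 × 16^1 + 3 × 16^0
= 4 × 256 + 15 × 16 + 3 × 1
= 1024 + 240 + 3
= 1267



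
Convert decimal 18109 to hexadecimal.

Using repeated division by 16 (digits 10–15 are A–F):
18109 ÷ 16 = 1131 remainder 13 (D)
1131 ÷ 16 = 70 remainder 11 (B)
70 ÷ 16 = 4 remainder 6
4 ÷ 16 = 0 remainder 4
Reading remainders bottom to top: 46BD



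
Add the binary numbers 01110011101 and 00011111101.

Add column by column from the right: bit + bit + carry-in; write the sum mod 2, carry 1 when the sum is 2 or 3.
carry:  11111111010
        01110011101
+       00011111101
-------------------
       010010011010
(the carry out of the leftmost column, 0, becomes the leading bit)
Decimal check:
  01110011101 = 512 + 256 + 128 + 16 + 8 + 4 + 1 = 925
  00011111101 = 128 + 64 + 32 + 16 + 8 + 4 + 1 = 253
  925 + 253 = 1178, and 010010011010 = 1024 + 128 + 16 + 8 + 2 = 1178 ✓



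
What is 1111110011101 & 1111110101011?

AND: 1 only when both bits are 1
  1111110011101
& 1111110101011
---------------
  1111110001001
Decimal: 8093 & 8107 = 8073



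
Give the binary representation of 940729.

Using repeated division by 2:
940729 ÷ 2 = 470364 remainder 1
470364 ÷ 2 = 235182 remainder 0
235182 ÷ 2 = 117591 remainder 0
117591 ÷ 2 = 58795 remainder 1
58795 ÷ 2 = 29397 remainder 1
29397 ÷ 2 = 14698 remainder 1
14698 ÷ 2 = 7349 remainder 0
7349 ÷ 2 = 3674 remainder 1
3674 ÷ 2 = 1837 remainder 0
1837 ÷ 2 = 918 remainder 1
918 ÷ 2 = 459 remainder 0
459 ÷ 2 = 229 remainder 1
229 ÷ 2 = 114 remainder 1
114 ÷ 2 = 57 remainder 0
57 ÷ 2 = 28 remainder 1
28 ÷ 2 = 14 remainder 0
14 ÷ 2 = 7 remainder 0
7 ÷ 2 = 3 remainder 1
3 ÷ 2 = 1 remainder 1
1 ÷ 2 = 0 remainder 1
Reading remainders bottom to top: 11100101101010111001



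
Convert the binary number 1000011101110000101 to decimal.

Sum of powers of 2 for each 1-bit:
2^0 + 2^2 + 2^7 + 2^8 + 2^9 + 2^11 + 2^12 + 2^13 + 2^18
= 1 + 4 + 128 + 256 + 512 + 2048 + 4096 + 8192 + 262144
= 277381



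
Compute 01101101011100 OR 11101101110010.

OR: 1 when either bit is 1
  01101101011100
| 11101101110010
----------------
  11101101111110
Decimal: 7004 | 15218 = 15230



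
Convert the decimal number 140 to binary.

Using repeated division by 2:
140 ÷ 2 = 70 remainder 0
70 ÷ 2 = 35 remainder 0
35 ÷ 2 = 17 remainder 1
17 ÷ 2 = 8 remainder 1
8 ÷ 2 = 4 remainder 0
4 ÷ 2 = 2 remainder 0
2 ÷ 2 = 1 remainder 0
1 ÷ 2 = 0 remainder 1
Reading remainders bottom to top: 10001100



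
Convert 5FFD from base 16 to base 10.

Expand by place value (powers of 16):
Digit values: F = 15, D = 13
5FFD = 5 × 16^3 + 15 × 16^2 + 15 × 16^1 + 13 × 16^0
= 5 × 4096 + 15 × 256 + 15 × 16 + 13 × 1
= 20480 + 3840 + 240 + 13
= 24573



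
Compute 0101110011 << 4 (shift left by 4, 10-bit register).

Original: 0101110011 (decimal 371)
Shift left by 4 positions
Append 4 zeros on the right and drop the 4 high bits that overflow the 10-bit width
Result: 1100110000 (decimal 816)
Equivalent: 371 << 4 = 371 × 2^4 = 5936, truncated to 10 bits = 816



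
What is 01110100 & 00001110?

AND: 1 only when both bits are 1
  01110100
& 00001110
----------
  00000100
Decimal: 116 & 14 = 4



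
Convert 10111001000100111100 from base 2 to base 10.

Sum of powers of 2 for each 1-bit:
2^2 + 2^3 + 2^4 + 2^5 + 2^8 + 2^12 + 2^15 + 2^16 + 2^17 + 2^19
= 4 + 8 + 16 + 32 + 256 + 4096 + 32768 + 65536 + 131072 + 524288
= 758076



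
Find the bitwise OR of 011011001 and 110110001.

OR: 1 when either bit is 1
  011011001
| 110110001
-----------
  111111001
Decimal: 217 | 433 = 505



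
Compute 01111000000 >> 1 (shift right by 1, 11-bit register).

Original: 01111000000 (decimal 960)
Shift right by 1 position
Drop the 1 low bit; fill with zero on the left
Result: 00111100000 (decimal 480)
Equivalent: 960 >> 1 = 960 ÷ 2^1 = 480



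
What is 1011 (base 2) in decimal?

Sum of powers of 2 for each 1-bit:
2^0 + 2^1 + 2^3
= 1 + 2 + 8
= 11



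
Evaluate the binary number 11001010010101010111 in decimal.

Sum of powers of 2 for each 1-bit:
2^0 + 2^1 + 2^2 + 2^4 + 2^6 + 2^8 + 2^10 + 2^13 + 2^15 + 2^18 + 2^19
= 1 + 2 + 4 + 16 + 64 + 256 + 1024 + 8192 + 32768 + 262144 + 524288
= 828759



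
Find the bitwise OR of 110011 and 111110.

OR: 1 when either bit is 1
  110011
| 111110
--------
  111111
Decimal: 51 | 62 = 63



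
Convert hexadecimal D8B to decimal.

Expand by place value (powers of 16):
Digit values: D = 13, B = 11
D8B = 13 × 16^2 + 8 × 16^1 + 11 × 16^0
= 13 × 256 + 8 × 16 + 11 × 1
= 3328 + 128 + 11
= 3467



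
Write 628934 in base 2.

Using repeated division by 2:
628934 ÷ 2 = 314467 remainder 0
314467 ÷ 2 = 157233 remainder 1
157233 ÷ 2 = 78616 remainder 1
78616 ÷ 2 = 39308 remainder 0
39308 ÷ 2 = 19654 remainder 0
19654 ÷ 2 = 9827 remainder 0
9827 ÷ 2 = 4913 remainder 1
4913 ÷ 2 = 2456 remainder 1
2456 ÷ 2 = 1228 remainder 0
1228 ÷ 2 = 614 remainder 0
614 ÷ 2 = 307 remainder 0
307 ÷ 2 = 153 remainder 1
153 ÷ 2 = 76 remainder 1
76 ÷ 2 = 38 remainder 0
38 ÷ 2 = 19 remainder 0
19 ÷ 2 = 9 remainder 1
9 ÷ 2 = 4 remainder 1
4 ÷ 2 = 2 remainder 0
2 ÷ 2 = 1 remainder 0
1 ÷ 2 = 0 remainder 1
Reading remainders bottom to top: 10011001100011000110



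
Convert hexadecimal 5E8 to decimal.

Expand by place value (powers of 16):
Digit values: E = 14
5E8 = 5 × 16^2 + 14 × 16^1 + 8 × 16^0
= 5 × 256 + 14 × 16 + 8 × 1
= 1280 + 224 + 8
= 1512



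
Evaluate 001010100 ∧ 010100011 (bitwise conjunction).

AND: 1 only when both bits are 1
  001010100
& 010100011
-----------
  000000000
Decimal: 84 & 163 = 0



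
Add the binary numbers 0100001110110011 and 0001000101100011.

Add column by column from the right: bit + bit + carry-in; write the sum mod 2, carry 1 when the sum is 2 or 3.
carry:  0000011111000110
        0100001110110011
+       0001000101100011
------------------------
       00101010100010110
(the carry out of the leftmost column, 0, becomes the leading bit)
Decimal check:
  0100001110110011 = 16384 + 512 + 256 + 128 + 32 + 16 + 2 + 1 = 17331
  0001000101100011 = 4096 + 256 + 64 + 32 + 2 + 1 = 4451
  17331 + 4451 = 21782, and 00101010100010110 = 16384 + 4096 + 1024 + 256 + 16 + 4 + 2 = 21782 ✓



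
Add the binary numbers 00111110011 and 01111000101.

Add column by column from the right: bit + bit + carry-in; write the sum mod 2, carry 1 when the sum is 2 or 3.
carry:  11110001110
        00111110011
+       01111000101
-------------------
       010110111000
(the carry out of the leftmost column, 0, becomes the leading bit)
Decimal check:
  00111110011 = 256 + 128 + 64 + 32 + 16 + 2 + 1 = 499
  01111000101 = 512 + 256 + 128 + 64 + 4 + 1 = 965
  499 + 965 = 1464, and 010110111000 = 1024 + 256 + 128 + 32 + 16 + 8 = 1464 ✓



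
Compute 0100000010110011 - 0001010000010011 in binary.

Method 1 - Direct subtraction (column by column from the right: bit − bit − borrow-in; if negative, add 2 and borrow 1 from the next column):
borrow: 0111100000000000
        0100000010110011
-       0001010000010011
------------------------
        0010110010100000

Method 2 - Add two's complement:
Two's complement of 0001010000010011: invert → 1110101111101100, add 1 → 1110101111101101
  0100000010110011
+ 1110101111101101
------------------
 10010110010100000  (end carry out of the top bit = 1)
Discarding the end carry: 0010110010100000
Decimal check:
  0100000010110011 = 16384 + 128 + 32 + 16 + 2 + 1 = 16563
  0001010000010011 = 4096 + 1024 + 16 + 2 + 1 = 5139
  16563 - 5139 = 11424, and 0010110010100000 = 8192 + 2048 + 1024 + 128 + 32 = 11424 ✓



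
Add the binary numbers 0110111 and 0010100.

Add column by column from the right: bit + bit + carry-in; write the sum mod 2, carry 1 when the sum is 2 or 3.
carry:  1101000
        0110111
+       0010100
---------------
       01001011
(the carry out of the leftmost column, 0, becomes the leading bit)
Decimal check:
  0110111 = 32 + 16 + 4 + 2 + 1 = 55
  0010100 = 16 + 4 = 20
  55 + 20 = 75, and 01001011 = 64 + 8 + 2 + 1 = 75 ✓



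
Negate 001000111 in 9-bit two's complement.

Original: 001000111
Step 1 - Invert all bits: 110111000
Step 2 - Add 1: 110111001
Verification: 001000111 + 110111001 = 1000000000; discarding the end carry (carry out of the top bit) leaves the 9-bit value 000000000, as required for x + (-x)



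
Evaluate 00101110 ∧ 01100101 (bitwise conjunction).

AND: 1 only when both bits are 1
  00101110
& 01100101
----------
  00100100
Decimal: 46 & 101 = 36



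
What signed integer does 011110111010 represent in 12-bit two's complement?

Binary: 011110111010
Sign bit: 0 (non-negative)
Read directly as an unsigned value:
011110111010 = 1024 + 512 + 256 + 128 + 32 + 16 + 8 + 2 = 1978
Value: 1978



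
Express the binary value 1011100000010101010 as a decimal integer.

Sum of powers of 2 for each 1-bit:
2^1 + 2^3 + 2^5 + 2^7 + 2^14 + 2^15 + 2^16 + 2^18
= 2 + 8 + 32 + 128 + 16384 + 32768 + 65536 + 262144
= 377002



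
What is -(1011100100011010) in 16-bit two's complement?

Original (sign bit 1, negative): 1011100100011010
Step 1 - Invert all bits: 0100011011100101
Step 2 - Add 1: 0100011011100110
Verification: 1011100100011010 + 0100011011100110 = 10000000000000000; discarding the end carry (carry out of the top bit) leaves the 16-bit value 0000000000000000, as required for x + (-x)



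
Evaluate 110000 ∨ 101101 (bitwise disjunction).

OR: 1 when either bit is 1
  110000
| 101101
--------
  111101
Decimal: 48 | 45 = 61



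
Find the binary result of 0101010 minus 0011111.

Method 1 - Direct subtraction (column by column from the right: bit − bit − borrow-in; if negative, add 2 and borrow 1 from the next column):
borrow: 0111110
        0101010
-       0011111
---------------
        0001011

Method 2 - Add two's complement:
Two's complement of 0011111: invert → 1100000, add 1 → 1100001
  0101010
+ 1100001
---------
 10001011  (end carry out of the top bit = 1)
Discarding the end carry: 0001011
Decimal check:
  0101010 = 32 + 8 + 2 = 42
  0011111 = 16 + 8 + 4 + 2 + 1 = 31
  42 - 31 = 11, and 0001011 = 8 + 2 + 1 = 11 ✓



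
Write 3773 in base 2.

Using repeated division by 2:
3773 ÷ 2 = 1886 remainder 1
1886 ÷ 2 = 943 remainder 0
943 ÷ 2 = 471 remainder 1
471 ÷ 2 = 235 remainder 1
235 ÷ 2 = 117 remainder 1
117 ÷ 2 = 58 remainder 1
58 ÷ 2 = 29 remainder 0
29 ÷ 2 = 14 remainder 1
14 ÷ 2 = 7 remainder 0
7 ÷ 2 = 3 remainder 1
3 ÷ 2 = 1 remainder 1
1 ÷ 2 = 0 remainder 1
Reading remainders bottom to top: 111010111101



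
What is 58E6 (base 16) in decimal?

Expand by place value (powers of 16):
Digit values: E = 14
58E6 = 5 × 16^3 + 8 × 16^2 + 14 × 16^1 + 6 × 16^0
= 5 × 4096 + 8 × 256 + 14 × 16 + 6 × 1
= 20480 + 2048 + 224 + 6
= 22758



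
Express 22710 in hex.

Using repeated division by 16 (digits 10–15 are A–F):
22710 ÷ 16 = 1419 remainder 6
1419 ÷ 16 = 88 remainder 11 (B)
88 ÷ 16 = 5 remainder 8
5 ÷ 16 = 0 remainder 5
Reading remainders bottom to top: 58B6



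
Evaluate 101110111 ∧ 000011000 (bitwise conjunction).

AND: 1 only when both bits are 1
  101110111
& 000011000
-----------
  000010000
Decimal: 375 & 24 = 16



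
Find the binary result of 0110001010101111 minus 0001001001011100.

Method 1 - Direct subtraction (column by column from the right: bit − bit − borrow-in; if negative, add 2 and borrow 1 from the next column):
borrow: 0010000010100000
        0110001010101111
-       0001001001011100
------------------------
        0101000001010011

Method 2 - Add two's complement:
Two's complement of 0001001001011100: invert → 1110110110100011, add 1 → 1110110110100100
  0110001010101111
+ 1110110110100100
------------------
 10101000001010011  (end carry out of the top bit = 1)
Discarding the end carry: 0101000001010011
Decimal check:
  0110001010101111 = 16384 + 8192 + 512 + 128 + 32 + 8 + 4 + 2 + 1 = 25263
  0001001001011100 = 4096 + 512 + 64 + 16 + 8 + 4 = 4700
  25263 - 4700 = 20563, and 0101000001010011 = 16384 + 4096 + 64 + 16 + 2 + 1 = 20563 ✓



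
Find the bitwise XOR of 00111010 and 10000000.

XOR: 1 when bits differ
  00111010
^ 10000000
----------
  10111010
Decimal: 58 ^ 128 = 186



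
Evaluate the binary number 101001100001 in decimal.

Sum of powers of 2 for each 1-bit:
2^0 + 2^5 + 2^6 + 2^9 + 2^11
= 1 + 32 + 64 + 512 + 2048
= 2657



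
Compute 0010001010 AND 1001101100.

AND: 1 only when both bits are 1
  0010001010
& 1001101100
------------
  0000001000
Decimal: 138 & 620 = 8



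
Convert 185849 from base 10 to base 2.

Using repeated division by 2:
185849 ÷ 2 = 92924 remainder 1
92924 ÷ 2 = 46462 remainder 0
46462 ÷ 2 = 23231 remainder 0
23231 ÷ 2 = 11615 remainder 1
11615 ÷ 2 = 5807 remainder 1
5807 ÷ 2 = 2903 remainder 1
2903 ÷ 2 = 1451 remainder 1
1451 ÷ 2 = 725 remainder 1
725 ÷ 2 = 362 remainder 1
362 ÷ 2 = 181 remainder 0
181 ÷ 2 = 90 remainder 1
90 ÷ 2 = 45 remainder 0
45 ÷ 2 = 22 remainder 1
22 ÷ 2 = 11 remainder 0
11 ÷ 2 = 5 remainder 1
5 ÷ 2 = 2 remainder 1
2 ÷ 2 = 1 remainder 0
1 ÷ 2 = 0 remainder 1
Reading remainders bottom to top: 101101010111111001



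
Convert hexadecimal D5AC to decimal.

Expand by place value (powers of 16):
Digit values: D = 13, A = 10, C = 12
D5AC = 13 × 16^3 + 5 × 16^2 + 10 × 16^1 + 12 × 16^0
= 13 × 4096 + 5 × 256 + 10 × 16 + 12 × 1
= 53248 + 1280 + 160 + 12
= 54700



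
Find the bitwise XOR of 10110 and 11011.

XOR: 1 when bits differ
  10110
^ 11011
-------
  01101
Decimal: 22 ^ 27 = 13



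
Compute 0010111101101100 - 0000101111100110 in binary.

Method 1 - Direct subtraction (column by column from the right: bit − bit − borrow-in; if negative, add 2 and borrow 1 from the next column):
borrow: 0000011100001100
        0010111101101100
-       0000101111100110
------------------------
        0010001110000110

Method 2 - Add two's complement:
Two's complement of 0000101111100110: invert → 1111010000011001, add 1 → 1111010000011010
  0010111101101100
+ 1111010000011010
------------------
 10010001110000110  (end carry out of the top bit = 1)
Discarding the end carry: 0010001110000110
Decimal check:
  0010111101101100 = 8192 + 2048 + 1024 + 512 + 256 + 64 + 32 + 8 + 4 = 12140
  0000101111100110 = 2048 + 512 + 256 + 128 + 64 + 32 + 4 + 2 = 3046
  12140 - 3046 = 9094, and 0010001110000110 = 8192 + 512 + 256 + 128 + 4 + 2 = 9094 ✓



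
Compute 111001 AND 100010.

AND: 1 only when both bits are 1
  111001
& 100010
--------
  100000
Decimal: 57 & 34 = 32



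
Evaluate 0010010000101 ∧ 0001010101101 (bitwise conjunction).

AND: 1 only when both bits are 1
  0010010000101
& 0001010101101
---------------
  0000010000101
Decimal: 1157 & 685 = 133



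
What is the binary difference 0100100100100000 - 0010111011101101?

Method 1 - Direct subtraction (column by column from the right: bit − bit − borrow-in; if negative, add 2 and borrow 1 from the next column):
borrow: 0111110111111110
        0100100100100000
-       0010111011101101
------------------------
        0001101000110011

Method 2 - Add two's complement:
Two's complement of 0010111011101101: invert → 1101000100010010, add 1 → 1101000100010011
  0100100100100000
+ 1101000100010011
------------------
 10001101000110011  (end carry out of the top bit = 1)
Discarding the end carry: 0001101000110011
Decimal check:
  0100100100100000 = 16384 + 2048 + 256 + 32 = 18720
  0010111011101101 = 8192 + 2048 + 1024 + 512 + 128 + 64 + 32 + 8 + 4 + 1 = 12013
  18720 - 12013 = 6707, and 0001101000110011 = 4096 + 2048 + 512 + 32 + 16 + 2 + 1 = 6707 ✓



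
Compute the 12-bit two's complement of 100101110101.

Original (sign bit 1, negative): 100101110101
Step 1 - Invert all bits: 011010001010
Step 2 - Add 1: 011010001011
Verification: 100101110101 + 011010001011 = 1000000000000; discarding the end carry (carry out of the top bit) leaves the 12-bit value 000000000000, as required for x + (-x)



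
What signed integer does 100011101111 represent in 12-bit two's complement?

Binary: 100011101111
Sign bit: 1 (negative)
Invert: 011100010000
Add 1:  011100010001
Magnitude: 011100010001 = 1024 + 512 + 256 + 16 + 1 = 1809
Value: -1809



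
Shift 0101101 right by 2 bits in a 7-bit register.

Original: 0101101 (decimal 45)
Shift right by 2 positions
Drop the 2 low bits; fill with zeros on the left
Result: 0001011 (decimal 11)
Equivalent: 45 >> 2 = 45 ÷ 2^2 = 11



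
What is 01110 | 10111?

OR: 1 when either bit is 1
  01110
| 10111
-------
  11111
Decimal: 14 | 23 = 31



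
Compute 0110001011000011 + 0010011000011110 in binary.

Add column by column from the right: bit + bit + carry-in; write the sum mod 2, carry 1 when the sum is 2 or 3.
carry:  1100110000111100
        0110001011000011
+       0010011000011110
------------------------
       01000100011100001
(the carry out of the leftmost column, 0, becomes the leading bit)
Decimal check:
  0110001011000011 = 16384 + 8192 + 512 + 128 + 64 + 2 + 1 = 25283
  0010011000011110 = 8192 + 1024 + 512 + 16 + 8 + 4 + 2 = 9758
  25283 + 9758 = 35041, and 01000100011100001 = 32768 + 2048 + 128 + 64 + 32 + 1 = 35041 ✓



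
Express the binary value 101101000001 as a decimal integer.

Sum of powers of 2 for each 1-bit:
2^0 + 2^6 + 2^8 + 2^9 + 2^11
= 1 + 64 + 256 + 512 + 2048
= 2881



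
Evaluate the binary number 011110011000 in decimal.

Sum of powers of 2 for each 1-bit:
2^3 + 2^4 + 2^7 + 2^8 + 2^9 + 2^10
= 8 + 16 + 128 + 256 + 512 + 1024
= 1944



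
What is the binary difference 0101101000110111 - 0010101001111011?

Method 1 - Direct subtraction (column by column from the right: bit − bit − borrow-in; if negative, add 2 and borrow 1 from the next column):
borrow: 0101111111110000
        0101101000110111
-       0010101001111011
------------------------
        0010111110111100

Method 2 - Add two's complement:
Two's complement of 0010101001111011: invert → 1101010110000100, add 1 → 1101010110000101
  0101101000110111
+ 1101010110000101
------------------
 10010111110111100  (end carry out of the top bit = 1)
Discarding the end carry: 0010111110111100
Decimal check:
  0101101000110111 = 16384 + 4096 + 2048 + 512 + 32 + 16 + 4 + 2 + 1 = 23095
  0010101001111011 = 8192 + 2048 + 512 + 64 + 32 + 16 + 8 + 2 + 1 = 10875
  23095 - 10875 = 12220, and 0010111110111100 = 8192 + 2048 + 1024 + 512 + 256 + 128 + 32 + 16 + 8 + 4 = 12220 ✓



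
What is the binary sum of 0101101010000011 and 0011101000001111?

Add column by column from the right: bit + bit + carry-in; write the sum mod 2, carry 1 when the sum is 2 or 3.
carry:  1111010000011110
        0101101010000011
+       0011101000001111
------------------------
       01001010010010010
(the carry out of the leftmost column, 0, becomes the leading bit)
Decimal check:
  0101101010000011 = 16384 + 4096 + 2048 + 512 + 128 + 2 + 1 = 23171
  0011101000001111 = 8192 + 4096 + 2048 + 512 + 8 + 4 + 2 + 1 = 14863
  23171 + 14863 = 38034, and 01001010010010010 = 32768 + 4096 + 1024 + 128 + 16 + 2 = 38034 ✓



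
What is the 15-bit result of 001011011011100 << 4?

Original: 001011011011100 (decimal 5852)
Shift left by 4 positions
Append 4 zeros on the right and drop the 4 high bits that overflow the 15-bit width
Result: 110110111000000 (decimal 28096)
Equivalent: 5852 << 4 = 5852 × 2^4 = 93632, truncated to 15 bits = 28096



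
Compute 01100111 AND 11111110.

AND: 1 only when both bits are 1
  01100111
& 11111110
----------
  01100110
Decimal: 103 & 254 = 102



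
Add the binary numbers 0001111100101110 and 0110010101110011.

Add column by column from the right: bit + bit + carry-in; write the sum mod 2, carry 1 when the sum is 2 or 3.
carry:  1111111011111100
        0001111100101110
+       0110010101110011
------------------------
       01000010010100001
(the carry out of the leftmost column, 0, becomes the leading bit)
Decimal check:
  0001111100101110 = 4096 + 2048 + 1024 + 512 + 256 + 32 + 8 + 4 + 2 = 7982
  0110010101110011 = 16384 + 8192 + 1024 + 256 + 64 + 32 + 16 + 2 + 1 = 25971
  7982 + 25971 = 33953, and 01000010010100001 = 32768 + 1024 + 128 + 32 + 1 = 33953 ✓



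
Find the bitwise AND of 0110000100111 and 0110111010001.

AND: 1 only when both bits are 1
  0110000100111
& 0110111010001
---------------
  0110000000001
Decimal: 3111 & 3537 = 3073



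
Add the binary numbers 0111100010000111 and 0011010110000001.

Add column by column from the right: bit + bit + carry-in; write the sum mod 2, carry 1 when the sum is 2 or 3.
carry:  1110001100001110
        0111100010000111
+       0011010110000001
------------------------
       01010111000001000
(the carry out of the leftmost column, 0, becomes the leading bit)
Decimal check:
  0111100010000111 = 16384 + 8192 + 4096 + 2048 + 128 + 4 + 2 + 1 = 30855
  0011010110000001 = 8192 + 4096 + 1024 + 256 + 128 + 1 = 13697
  30855 + 13697 = 44552, and 01010111000001000 = 32768 + 8192 + 2048 + 1024 + 512 + 8 = 44552 ✓



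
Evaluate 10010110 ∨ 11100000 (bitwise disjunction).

OR: 1 when either bit is 1
  10010110
| 11100000
----------
  11110110
Decimal: 150 | 224 = 246



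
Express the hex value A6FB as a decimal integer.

Expand by place value (powers of 16):
Digit values: A = 10, F = 15, B = 11
A6FB = 10 × 16^3 + 6 × 16^2 + 15 × 16^1 + 11 × 16^0
= 10 × 4096 + 6 × 256 + 15 × 16 + 11 × 1
= 40960 + 1536 + 240 + 11
= 42747



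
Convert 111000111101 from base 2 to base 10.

Sum of powers of 2 for each 1-bit:
2^0 + 2^2 + 2^3 + 2^4 + 2^5 + 2^9 + 2^10 + 2^11
= 1 + 4 + 8 + 16 + 32 + 512 + 1024 + 2048
= 3645



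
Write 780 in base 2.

Using repeated division by 2:
780 ÷ 2 = 390 remainder 0
390 ÷ 2 = 195 remainder 0
195 ÷ 2 = 97 remainder 1
97 ÷ 2 = 48 remainder 1
48 ÷ 2 = 24 remainder 0
24 ÷ 2 = 12 remainder 0
12 ÷ 2 = 6 remainder 0
6 ÷ 2 = 3 remainder 0
3 ÷ 2 = 1 remainder 1
1 ÷ 2 = 0 remainder 1
Reading remainders bottom to top: 1100001100



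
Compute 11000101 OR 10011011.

OR: 1 when either bit is 1
  11000101
| 10011011
----------
  11011111
Decimal: 197 | 155 = 223



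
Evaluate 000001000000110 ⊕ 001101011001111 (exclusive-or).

XOR: 1 when bits differ
  000001000000110
^ 001101011001111
-----------------
  001100011001001
Decimal: 518 ^ 6863 = 6345



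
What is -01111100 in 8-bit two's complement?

Original: 01111100
Step 1 - Invert all bits: 10000011
Step 2 - Add 1: 10000100
Verification: 01111100 + 10000100 = 100000000; discarding the end carry (carry out of the top bit) leaves the 8-bit value 00000000, as required for x + (-x)



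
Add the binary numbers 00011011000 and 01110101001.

Add column by column from the right: bit + bit + carry-in; write the sum mod 2, carry 1 when the sum is 2 or 3.
carry:  11111110000
        00011011000
+       01110101001
-------------------
       010010000001
(the carry out of the leftmost column, 0, becomes the leading bit)
Decimal check:
  00011011000 = 128 + 64 + 16 + 8 = 216
  01110101001 = 512 + 256 + 128 + 32 + 8 + 1 = 937
  216 + 937 = 1153, and 010010000001 = 1024 + 128 + 1 = 1153 ✓



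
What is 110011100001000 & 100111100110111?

AND: 1 only when both bits are 1
  110011100001000
& 100111100110111
-----------------
  100011100000000
Decimal: 26376 & 20279 = 18176



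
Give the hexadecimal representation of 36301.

Using repeated division by 16 (digits 10–15 are A–F):
36301 ÷ 16 = 2268 remainder 13 (D)
2268 ÷ 16 = 141 remainder 12 (C)
141 ÷ 16 = 8 remainder 13 (D)
8 ÷ 16 = 0 remainder 8
Reading remainders bottom to top: 8DCD



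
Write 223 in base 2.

Using repeated division by 2:
223 ÷ 2 = 111 remainder 1
111 ÷ 2 = 55 remainder 1
55 ÷ 2 = 27 remainder 1
27 ÷ 2 = 13 remainder 1
13 ÷ 2 = 6 remainder 1
6 ÷ 2 = 3 remainder 0
3 ÷ 2 = 1 remainder 1
1 ÷ 2 = 0 remainder 1
Reading remainders bottom to top: 11011111



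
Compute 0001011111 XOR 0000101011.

XOR: 1 when bits differ
  0001011111
^ 0000101011
------------
  0001110100
Decimal: 95 ^ 43 = 116



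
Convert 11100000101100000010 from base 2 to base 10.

Sum of powers of 2 for each 1-bit:
2^1 + 2^8 + 2^9 + 2^11 + 2^17 + 2^18 + 2^19
= 2 + 256 + 512 + 2048 + 131072 + 262144 + 524288
= 920322



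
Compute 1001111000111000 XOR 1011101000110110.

XOR: 1 when bits differ
  1001111000111000
^ 1011101000110110
------------------
  0010010000001110
Decimal: 40504 ^ 47670 = 9230



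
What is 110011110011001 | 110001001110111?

OR: 1 when either bit is 1
  110011110011001
| 110001001110111
-----------------
  110011111111111
Decimal: 26521 | 25207 = 26623



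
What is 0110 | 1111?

OR: 1 when either bit is 1
  0110
| 1111
------
  1111
Decimal: 6 | 15 = 15



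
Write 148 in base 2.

Using repeated division by 2:
148 ÷ 2 = 74 remainder 0
74 ÷ 2 = 37 remainder 0
37 ÷ 2 = 18 remainder 1
18 ÷ 2 = 9 remainder 0
9 ÷ 2 = 4 remainder 1
4 ÷ 2 = 2 remainder 0
2 ÷ 2 = 1 remainder 0
1 ÷ 2 = 0 remainder 1
Reading remainders bottom to top: 10010100



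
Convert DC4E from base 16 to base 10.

Expand by place value (powers of 16):
Digit values: D = 13, C = 12, E = 14
DC4E = 13 × 16^3 + 12 × 16^2 + 4 × 16^1 + 14 × 16^0
= 13 × 4096 + 12 × 256 + 4 × 16 + 14 × 1
= 53248 + 3072 + 64 + 14
= 56398



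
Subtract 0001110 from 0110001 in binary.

Method 1 - Direct subtraction (column by column from the right: bit − bit − borrow-in; if negative, add 2 and borrow 1 from the next column):
borrow: 0011100
        0110001
-       0001110
---------------
        0100011

Method 2 - Add two's complement:
Two's complement of 0001110: invert → 1110001, add 1 → 1110010
  0110001
+ 1110010
---------
 10100011  (end carry out of the top bit = 1)
Discarding the end carry: 0100011
Decimal check:
  0110001 = 32 + 16 + 1 = 49
  0001110 = 8 + 4 + 2 = 14
  49 - 14 = 35, and 0100011 = 32 + 2 + 1 = 35 ✓



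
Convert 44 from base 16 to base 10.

Expand by place value (powers of 16):
44 = 4 × 16^1 + 4 × 16^0
= 4 × 16 + 4 × 1
= 64 + 4
= 68



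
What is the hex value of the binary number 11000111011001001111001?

Group into 4-bit nibbles from right:
  0110 = 6
  0011 = 3
  1011 = B
  0010 = 2
  0111 = 7
  1001 = 9
Result: 63B279



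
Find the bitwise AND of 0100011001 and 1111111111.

AND: 1 only when both bits are 1
  0100011001
& 1111111111
------------
  0100011001
Decimal: 281 & 1023 = 281



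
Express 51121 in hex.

Using repeated division by 16 (digits 10–15 are A–F):
51121 ÷ 16 = 3195 remainder 1
3195 ÷ 16 = 199 remainder 11 (B)
199 ÷ 16 = 12 remainder 7
12 ÷ 16 = 0 remainder 12 (C)
Reading remainders bottom to top: C7B1

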